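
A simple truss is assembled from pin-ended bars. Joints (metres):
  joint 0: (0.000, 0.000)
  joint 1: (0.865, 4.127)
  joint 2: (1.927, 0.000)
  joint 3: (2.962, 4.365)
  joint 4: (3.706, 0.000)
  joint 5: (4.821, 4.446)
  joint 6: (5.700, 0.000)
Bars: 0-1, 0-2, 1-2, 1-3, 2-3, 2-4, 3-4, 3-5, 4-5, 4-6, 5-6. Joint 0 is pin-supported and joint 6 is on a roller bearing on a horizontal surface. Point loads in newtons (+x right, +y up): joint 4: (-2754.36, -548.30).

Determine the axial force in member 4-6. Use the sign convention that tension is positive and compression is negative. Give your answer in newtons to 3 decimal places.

70.480

N=7 nodes, M=11 members, R=3 reactions → 2N=14, M+R=14
member 0 (0-1): L=4.2167, (cx,cy)=(0.2051,0.9787)
member 1 (0-2): L=1.9270, (cx,cy)=(1.0000,0.0000)
member 2 (1-2): L=4.2615, (cx,cy)=(0.2492,-0.9684)
member 3 (1-3): L=2.1105, (cx,cy)=(0.9936,0.1128)
member 4 (2-3): L=4.4860, (cx,cy)=(0.2307,0.9730)
member 5 (2-4): L=1.7790, (cx,cy)=(1.0000,0.0000)
member 6 (3-4): L=4.4280, (cx,cy)=(0.1680,-0.9858)
member 7 (3-5): L=1.8608, (cx,cy)=(0.9991,0.0435)
member 8 (4-5): L=4.5837, (cx,cy)=(0.2433,0.9700)
member 9 (4-6): L=1.9940, (cx,cy)=(1.0000,0.0000)
member 10 (5-6): L=4.5321, (cx,cy)=(0.1940,-0.9810)
solve A·x = −loads:
  F[0-1] = -195.9766 N (compression)
  F[0-2] = -2714.1578 N (compression)
  F[1-2] = +187.8597 N (tension)
  F[1-3] = -87.5776 N (compression)
  F[2-3] = -186.9770 N (compression)
  F[2-4] = -2624.2025 N (compression)
  F[3-4] = +187.4301 N (tension)
  F[3-5] = -161.8036 N (compression)
  F[4-5] = +374.7924 N (tension)
  F[4-6] = +70.4804 N (tension)
  F[5-6] = -363.3916 N (compression)
  Rx@0 = +2754.3600 N
  Ry@0 = +191.8088 N
  Ry@6 = +356.4912 N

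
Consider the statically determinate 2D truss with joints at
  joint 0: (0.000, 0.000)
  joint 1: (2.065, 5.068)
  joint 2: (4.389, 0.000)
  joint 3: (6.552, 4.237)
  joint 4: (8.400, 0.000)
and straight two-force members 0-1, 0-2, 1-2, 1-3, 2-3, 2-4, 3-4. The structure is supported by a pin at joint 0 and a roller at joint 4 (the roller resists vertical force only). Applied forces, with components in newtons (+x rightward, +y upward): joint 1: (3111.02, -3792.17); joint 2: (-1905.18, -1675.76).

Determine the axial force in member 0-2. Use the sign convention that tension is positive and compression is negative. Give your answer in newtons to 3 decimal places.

1932.388

N=5 nodes, M=7 members, R=3 reactions → 2N=10, M+R=10
member 0 (0-1): L=5.4726, (cx,cy)=(0.3773,0.9261)
member 1 (0-2): L=4.3890, (cx,cy)=(1.0000,0.0000)
member 2 (1-2): L=5.5754, (cx,cy)=(0.4168,-0.9090)
member 3 (1-3): L=4.5633, (cx,cy)=(0.9833,-0.1821)
member 4 (2-3): L=4.7572, (cx,cy)=(0.4547,0.8907)
member 5 (2-4): L=4.0110, (cx,cy)=(1.0000,0.0000)
member 6 (3-4): L=4.6225, (cx,cy)=(0.3998,-0.9166)
solve A·x = −loads:
  F[0-1] = -1925.4596 N (compression)
  F[0-2] = +1932.3881 N (tension)
  F[1-2] = -1560.8830 N (compression)
  F[1-3] = -3241.1438 N (compression)
  F[2-3] = +3474.5025 N (tension)
  F[2-4] = +1607.1574 N (tension)
  F[3-4] = -4020.0458 N (compression)
  Rx@0 = -1205.8400 N
  Ry@0 = +1783.1215 N
  Ry@4 = +3684.8085 N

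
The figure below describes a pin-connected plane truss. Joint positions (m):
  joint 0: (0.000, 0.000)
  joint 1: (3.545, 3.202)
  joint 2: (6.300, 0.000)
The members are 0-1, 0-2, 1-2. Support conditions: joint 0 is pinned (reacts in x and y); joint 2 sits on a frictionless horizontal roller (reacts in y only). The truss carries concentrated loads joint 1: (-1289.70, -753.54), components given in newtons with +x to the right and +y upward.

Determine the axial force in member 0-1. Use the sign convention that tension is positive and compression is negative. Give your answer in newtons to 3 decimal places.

-1469.534

N=3 nodes, M=3 members, R=3 reactions → 2N=6, M+R=6
member 0 (0-1): L=4.7770, (cx,cy)=(0.7421,0.6703)
member 1 (0-2): L=6.3000, (cx,cy)=(1.0000,0.0000)
member 2 (1-2): L=4.2241, (cx,cy)=(0.6522,-0.7580)
solve A·x = −loads:
  F[0-1] = -1469.5340 N (compression)
  F[0-2] = -199.1648 N (compression)
  F[1-2] = +305.3675 N (tension)
  Rx@0 = +1289.7000 N
  Ry@0 = +985.0194 N
  Ry@2 = -231.4794 N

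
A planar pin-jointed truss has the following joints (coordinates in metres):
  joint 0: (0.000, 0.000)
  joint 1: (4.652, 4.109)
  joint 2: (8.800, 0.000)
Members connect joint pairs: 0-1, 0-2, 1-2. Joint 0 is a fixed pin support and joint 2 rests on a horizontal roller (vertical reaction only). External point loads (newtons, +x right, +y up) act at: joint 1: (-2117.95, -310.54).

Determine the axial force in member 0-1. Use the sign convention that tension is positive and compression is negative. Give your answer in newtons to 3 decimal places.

N=3 nodes, M=3 members, R=3 reactions → 2N=6, M+R=6
member 0 (0-1): L=6.2068, (cx,cy)=(0.7495,0.6620)
member 1 (0-2): L=8.8000, (cx,cy)=(1.0000,0.0000)
member 2 (1-2): L=5.8386, (cx,cy)=(0.7104,-0.7038)
solve A·x = −loads:
  F[0-1] = -1714.9508 N (compression)
  F[0-2] = -832.6037 N (compression)
  F[1-2] = +1171.9572 N (tension)
  Rx@0 = +2117.9500 N
  Ry@0 = +1135.3155 N
  Ry@2 = -824.7755 N

-1714.951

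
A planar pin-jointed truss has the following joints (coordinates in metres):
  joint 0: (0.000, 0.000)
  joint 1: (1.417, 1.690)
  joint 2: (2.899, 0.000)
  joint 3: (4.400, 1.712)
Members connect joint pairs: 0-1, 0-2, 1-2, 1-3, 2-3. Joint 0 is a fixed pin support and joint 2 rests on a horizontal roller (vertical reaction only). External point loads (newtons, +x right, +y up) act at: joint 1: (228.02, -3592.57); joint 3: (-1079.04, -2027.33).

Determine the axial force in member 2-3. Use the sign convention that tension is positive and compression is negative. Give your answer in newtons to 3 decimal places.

-2703.087

N=4 nodes, M=5 members, R=3 reactions → 2N=8, M+R=8
member 0 (0-1): L=2.2054, (cx,cy)=(0.6425,0.7663)
member 1 (0-2): L=2.8990, (cx,cy)=(1.0000,0.0000)
member 2 (1-2): L=2.2478, (cx,cy)=(0.6593,-0.7519)
member 3 (1-3): L=2.9831, (cx,cy)=(1.0000,0.0074)
member 4 (2-3): L=2.2768, (cx,cy)=(0.6593,0.7519)
solve A·x = −loads:
  F[0-1] = -1684.9855 N (compression)
  F[0-2] = +231.5843 N (tension)
  F[1-2] = -3054.0353 N (compression)
  F[1-3] = +702.9910 N (tension)
  F[2-3] = -2703.0874 N (compression)
  Rx@0 = +851.0200 N
  Ry@0 = +1291.1794 N
  Ry@2 = +4328.7206 N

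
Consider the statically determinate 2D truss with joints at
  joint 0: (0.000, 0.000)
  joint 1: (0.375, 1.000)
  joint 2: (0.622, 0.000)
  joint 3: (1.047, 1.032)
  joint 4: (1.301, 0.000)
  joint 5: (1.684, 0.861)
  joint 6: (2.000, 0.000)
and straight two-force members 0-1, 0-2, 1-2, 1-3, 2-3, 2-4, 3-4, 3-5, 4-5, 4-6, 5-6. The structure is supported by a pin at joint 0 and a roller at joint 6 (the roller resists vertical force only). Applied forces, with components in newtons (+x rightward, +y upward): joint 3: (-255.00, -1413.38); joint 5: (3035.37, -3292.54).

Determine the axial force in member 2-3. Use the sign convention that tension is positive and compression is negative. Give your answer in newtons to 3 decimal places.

-19.474

N=7 nodes, M=11 members, R=3 reactions → 2N=14, M+R=14
member 0 (0-1): L=1.0680, (cx,cy)=(0.3511,0.9363)
member 1 (0-2): L=0.6220, (cx,cy)=(1.0000,0.0000)
member 2 (1-2): L=1.0301, (cx,cy)=(0.2398,-0.9708)
member 3 (1-3): L=0.6728, (cx,cy)=(0.9989,0.0476)
member 4 (2-3): L=1.1161, (cx,cy)=(0.3808,0.9247)
member 5 (2-4): L=0.6790, (cx,cy)=(1.0000,0.0000)
member 6 (3-4): L=1.0628, (cx,cy)=(0.2390,-0.9710)
member 7 (3-5): L=0.6596, (cx,cy)=(0.9658,-0.2593)
member 8 (4-5): L=0.9423, (cx,cy)=(0.4064,0.9137)
member 9 (4-6): L=0.6990, (cx,cy)=(1.0000,0.0000)
member 10 (5-6): L=0.9172, (cx,cy)=(0.3445,-0.9388)
solve A·x = −loads:
  F[0-1] = -19.8115 N (compression)
  F[0-2] = +2787.3263 N (tension)
  F[1-2] = +18.5482 N (tension)
  F[1-3] = -11.4170 N (compression)
  F[2-3] = -19.4743 N (compression)
  F[2-4] = +2799.1897 N (tension)
  F[3-4] = -1607.9914 N (compression)
  F[3-5] = +642.4448 N (tension)
  F[4-5] = +1708.9068 N (tension)
  F[4-6] = +1720.3355 N (tension)
  F[5-6] = -4993.0943 N (compression)
  Rx@0 = -2780.3700 N
  Ry@0 = +18.5501 N
  Ry@6 = +4687.3699 N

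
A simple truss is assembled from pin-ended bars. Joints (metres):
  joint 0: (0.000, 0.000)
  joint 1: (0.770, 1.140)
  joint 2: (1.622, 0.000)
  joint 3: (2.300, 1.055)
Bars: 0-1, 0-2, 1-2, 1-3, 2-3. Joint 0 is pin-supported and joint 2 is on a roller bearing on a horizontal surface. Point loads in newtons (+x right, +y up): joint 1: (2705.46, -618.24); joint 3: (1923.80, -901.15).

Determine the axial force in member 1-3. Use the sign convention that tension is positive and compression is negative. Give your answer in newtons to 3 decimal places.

2420.373

N=4 nodes, M=5 members, R=3 reactions → 2N=8, M+R=8
member 0 (0-1): L=1.3757, (cx,cy)=(0.5597,0.8287)
member 1 (0-2): L=1.6220, (cx,cy)=(1.0000,0.0000)
member 2 (1-2): L=1.4232, (cx,cy)=(0.5987,-0.8010)
member 3 (1-3): L=1.5324, (cx,cy)=(0.9985,-0.0555)
member 4 (2-3): L=1.2541, (cx,cy)=(0.5406,0.8413)
solve A·x = −loads:
  F[0-1] = +3867.2708 N (tension)
  F[0-2] = +2464.6614 N (tension)
  F[1-2] = -4940.2944 N (compression)
  F[1-3] = +2420.3727 N (tension)
  F[2-3] = -911.6033 N (compression)
  Rx@0 = -4629.2600 N
  Ry@0 = -3204.7303 N
  Ry@2 = +4724.1203 N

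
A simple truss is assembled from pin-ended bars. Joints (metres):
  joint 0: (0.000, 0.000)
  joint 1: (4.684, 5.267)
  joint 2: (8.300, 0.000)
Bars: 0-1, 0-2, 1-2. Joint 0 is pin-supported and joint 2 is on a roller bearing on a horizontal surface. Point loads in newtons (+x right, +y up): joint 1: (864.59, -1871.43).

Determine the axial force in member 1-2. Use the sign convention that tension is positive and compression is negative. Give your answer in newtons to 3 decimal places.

-1946.561

N=3 nodes, M=3 members, R=3 reactions → 2N=6, M+R=6
member 0 (0-1): L=7.0485, (cx,cy)=(0.6645,0.7473)
member 1 (0-2): L=8.3000, (cx,cy)=(1.0000,0.0000)
member 2 (1-2): L=6.3888, (cx,cy)=(0.5660,-0.8244)
solve A·x = −loads:
  F[0-1] = -356.8566 N (compression)
  F[0-2] = +1101.7355 N (tension)
  F[1-2] = -1946.5614 N (compression)
  Rx@0 = -864.5900 N
  Ry@0 = +266.6621 N
  Ry@2 = +1604.7679 N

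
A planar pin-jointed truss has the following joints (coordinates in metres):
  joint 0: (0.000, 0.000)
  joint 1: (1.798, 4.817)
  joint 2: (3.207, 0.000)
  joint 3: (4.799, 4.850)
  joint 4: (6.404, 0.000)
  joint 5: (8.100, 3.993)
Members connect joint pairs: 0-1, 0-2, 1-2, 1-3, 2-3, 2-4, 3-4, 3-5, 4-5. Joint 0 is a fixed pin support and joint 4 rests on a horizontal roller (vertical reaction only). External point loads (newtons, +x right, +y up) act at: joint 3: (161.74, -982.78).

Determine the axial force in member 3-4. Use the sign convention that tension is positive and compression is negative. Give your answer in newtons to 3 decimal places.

N=6 nodes, M=9 members, R=3 reactions → 2N=12, M+R=12
member 0 (0-1): L=5.1416, (cx,cy)=(0.3497,0.9369)
member 1 (0-2): L=3.2070, (cx,cy)=(1.0000,0.0000)
member 2 (1-2): L=5.0188, (cx,cy)=(0.2807,-0.9598)
member 3 (1-3): L=3.0012, (cx,cy)=(0.9999,0.0110)
member 4 (2-3): L=5.1046, (cx,cy)=(0.3119,0.9501)
member 5 (2-4): L=3.1970, (cx,cy)=(1.0000,0.0000)
member 6 (3-4): L=5.1087, (cx,cy)=(0.3142,-0.9494)
member 7 (3-5): L=3.4104, (cx,cy)=(0.9679,-0.2513)
member 8 (4-5): L=4.3383, (cx,cy)=(0.3909,0.9204)
solve A·x = −loads:
  F[0-1] = -132.1610 N (compression)
  F[0-2] = +207.9560 N (tension)
  F[1-2] = +128.0636 N (tension)
  F[1-3] = -82.1738 N (compression)
  F[2-3] = -129.3656 N (compression)
  F[2-4] = +284.2548 N (tension)
  F[3-4] = -904.7754 N (compression)
  F[3-5] = -0.0000 N (compression)
  F[4-5] = +0.0000 N (tension)
  Rx@0 = -161.7400 N
  Ry@0 = +123.8168 N
  Ry@4 = +858.9632 N

-904.775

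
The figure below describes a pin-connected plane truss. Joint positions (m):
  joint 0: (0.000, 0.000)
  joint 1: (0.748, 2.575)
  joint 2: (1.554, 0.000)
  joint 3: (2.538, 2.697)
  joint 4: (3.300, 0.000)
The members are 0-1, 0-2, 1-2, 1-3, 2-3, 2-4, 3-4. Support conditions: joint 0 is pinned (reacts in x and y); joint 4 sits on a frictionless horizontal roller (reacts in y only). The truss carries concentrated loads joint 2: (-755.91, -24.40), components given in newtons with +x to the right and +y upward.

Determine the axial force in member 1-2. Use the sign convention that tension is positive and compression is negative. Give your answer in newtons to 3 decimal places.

N=5 nodes, M=7 members, R=3 reactions → 2N=10, M+R=10
member 0 (0-1): L=2.6814, (cx,cy)=(0.2790,0.9603)
member 1 (0-2): L=1.5540, (cx,cy)=(1.0000,0.0000)
member 2 (1-2): L=2.6982, (cx,cy)=(0.2987,-0.9543)
member 3 (1-3): L=1.7942, (cx,cy)=(0.9977,0.0680)
member 4 (2-3): L=2.8709, (cx,cy)=(0.3427,0.9394)
member 5 (2-4): L=1.7460, (cx,cy)=(1.0000,0.0000)
member 6 (3-4): L=2.8026, (cx,cy)=(0.2719,-0.9623)
solve A·x = −loads:
  F[0-1] = -13.4435 N (compression)
  F[0-2] = -752.1599 N (compression)
  F[1-2] = +12.9827 N (tension)
  F[1-3] = -7.6460 N (compression)
  F[2-3] = +12.7845 N (tension)
  F[2-4] = +3.2464 N (tension)
  F[3-4] = -11.9400 N (compression)
  Rx@0 = +755.9100 N
  Ry@0 = +12.9098 N
  Ry@4 = +11.4902 N

12.983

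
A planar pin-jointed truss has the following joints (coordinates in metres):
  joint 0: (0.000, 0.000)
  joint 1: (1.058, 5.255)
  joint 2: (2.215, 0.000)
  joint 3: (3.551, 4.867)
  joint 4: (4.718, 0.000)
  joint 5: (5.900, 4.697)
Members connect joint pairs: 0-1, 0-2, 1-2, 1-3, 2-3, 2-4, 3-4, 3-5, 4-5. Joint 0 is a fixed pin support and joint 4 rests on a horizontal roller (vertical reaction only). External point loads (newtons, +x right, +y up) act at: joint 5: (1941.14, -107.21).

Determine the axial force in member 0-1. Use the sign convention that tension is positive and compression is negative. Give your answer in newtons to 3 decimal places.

1998.676

N=6 nodes, M=9 members, R=3 reactions → 2N=12, M+R=12
member 0 (0-1): L=5.3604, (cx,cy)=(0.1974,0.9803)
member 1 (0-2): L=2.2150, (cx,cy)=(1.0000,0.0000)
member 2 (1-2): L=5.3809, (cx,cy)=(0.2150,-0.9766)
member 3 (1-3): L=2.5230, (cx,cy)=(0.9881,-0.1538)
member 4 (2-3): L=5.0470, (cx,cy)=(0.2647,0.9643)
member 5 (2-4): L=2.5030, (cx,cy)=(1.0000,0.0000)
member 6 (3-4): L=5.0050, (cx,cy)=(0.2332,-0.9724)
member 7 (3-5): L=2.3551, (cx,cy)=(0.9974,-0.0722)
member 8 (4-5): L=4.8434, (cx,cy)=(0.2440,0.9698)
solve A·x = −loads:
  F[0-1] = +1998.6757 N (tension)
  F[0-2] = +1546.6582 N (tension)
  F[1-2] = -2142.5720 N (compression)
  F[1-3] = +865.4758 N (tension)
  F[2-3] = +2169.8588 N (tension)
  F[2-4] = +511.5767 N (tension)
  F[3-4] = -2158.7500 N (compression)
  F[3-5] = +1937.9720 N (tension)
  F[4-5] = +33.6964 N (tension)
  Rx@0 = -1941.1400 N
  Ry@0 = -1959.3592 N
  Ry@4 = +2066.5692 N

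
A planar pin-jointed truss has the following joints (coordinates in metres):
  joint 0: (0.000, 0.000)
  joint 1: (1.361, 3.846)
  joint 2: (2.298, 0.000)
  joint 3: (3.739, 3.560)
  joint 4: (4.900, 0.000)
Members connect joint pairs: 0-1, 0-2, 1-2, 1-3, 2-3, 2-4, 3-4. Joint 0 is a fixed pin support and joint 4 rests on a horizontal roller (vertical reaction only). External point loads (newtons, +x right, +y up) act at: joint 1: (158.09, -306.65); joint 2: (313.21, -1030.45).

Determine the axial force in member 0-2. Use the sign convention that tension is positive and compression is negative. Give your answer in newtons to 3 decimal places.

699.401

N=5 nodes, M=7 members, R=3 reactions → 2N=10, M+R=10
member 0 (0-1): L=4.0797, (cx,cy)=(0.3336,0.9427)
member 1 (0-2): L=2.2980, (cx,cy)=(1.0000,0.0000)
member 2 (1-2): L=3.9585, (cx,cy)=(0.2367,-0.9716)
member 3 (1-3): L=2.3951, (cx,cy)=(0.9928,-0.1194)
member 4 (2-3): L=3.8406, (cx,cy)=(0.3752,0.9269)
member 5 (2-4): L=2.6020, (cx,cy)=(1.0000,0.0000)
member 6 (3-4): L=3.7445, (cx,cy)=(0.3101,-0.9507)
solve A·x = −loads:
  F[0-1] = -683.7513 N (compression)
  F[0-2] = +699.4009 N (tension)
  F[1-2] = +407.5638 N (tension)
  F[1-3] = -486.1420 N (compression)
  F[2-3] = +684.4746 N (tension)
  F[2-4] = +225.8465 N (tension)
  F[3-4] = -728.4147 N (compression)
  Rx@0 = -471.3000 N
  Ry@0 = +644.5819 N
  Ry@4 = +692.5181 N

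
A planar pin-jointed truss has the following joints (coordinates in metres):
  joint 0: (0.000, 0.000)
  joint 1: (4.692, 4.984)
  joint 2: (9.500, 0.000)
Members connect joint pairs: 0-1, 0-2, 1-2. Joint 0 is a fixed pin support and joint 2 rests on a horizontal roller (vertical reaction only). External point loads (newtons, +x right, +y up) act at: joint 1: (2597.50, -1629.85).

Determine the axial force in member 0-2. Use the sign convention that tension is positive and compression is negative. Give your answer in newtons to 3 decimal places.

2091.157

N=3 nodes, M=3 members, R=3 reactions → 2N=6, M+R=6
member 0 (0-1): L=6.8451, (cx,cy)=(0.6855,0.7281)
member 1 (0-2): L=9.5000, (cx,cy)=(1.0000,0.0000)
member 2 (1-2): L=6.9251, (cx,cy)=(0.6943,-0.7197)
solve A·x = −loads:
  F[0-1] = +738.6957 N (tension)
  F[0-2] = +2091.1567 N (tension)
  F[1-2] = -3011.9563 N (compression)
  Rx@0 = -2597.5000 N
  Ry@0 = -537.8549 N
  Ry@2 = +2167.7049 N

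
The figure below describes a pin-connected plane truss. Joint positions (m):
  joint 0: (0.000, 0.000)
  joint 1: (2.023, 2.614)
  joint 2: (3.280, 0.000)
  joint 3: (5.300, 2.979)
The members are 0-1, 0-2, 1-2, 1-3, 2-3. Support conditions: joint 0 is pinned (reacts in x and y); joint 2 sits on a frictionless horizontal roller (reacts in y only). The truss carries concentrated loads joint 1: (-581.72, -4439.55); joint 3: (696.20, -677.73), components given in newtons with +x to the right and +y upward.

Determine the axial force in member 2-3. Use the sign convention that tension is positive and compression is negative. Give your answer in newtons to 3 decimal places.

-987.088

N=4 nodes, M=5 members, R=3 reactions → 2N=8, M+R=8
member 0 (0-1): L=3.3054, (cx,cy)=(0.6120,0.7908)
member 1 (0-2): L=3.2800, (cx,cy)=(1.0000,0.0000)
member 2 (1-2): L=2.9005, (cx,cy)=(0.4334,-0.9012)
member 3 (1-3): L=3.2973, (cx,cy)=(0.9939,0.1107)
member 4 (2-3): L=3.5993, (cx,cy)=(0.5612,0.8277)
solve A·x = −loads:
  F[0-1] = -1410.2678 N (compression)
  F[0-2] = +977.6102 N (tension)
  F[1-2] = -3534.1322 N (compression)
  F[1-3] = +1257.9070 N (tension)
  F[2-3] = -987.0875 N (compression)
  Rx@0 = -114.4800 N
  Ry@0 = +1115.2854 N
  Ry@2 = +4001.9946 N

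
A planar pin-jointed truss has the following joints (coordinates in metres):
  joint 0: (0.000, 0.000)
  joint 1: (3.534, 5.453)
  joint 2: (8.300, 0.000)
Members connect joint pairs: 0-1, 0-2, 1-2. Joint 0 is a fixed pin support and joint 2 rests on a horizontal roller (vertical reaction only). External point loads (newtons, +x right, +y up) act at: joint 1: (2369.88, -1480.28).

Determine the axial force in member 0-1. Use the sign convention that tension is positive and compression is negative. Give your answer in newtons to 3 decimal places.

842.469

N=3 nodes, M=3 members, R=3 reactions → 2N=6, M+R=6
member 0 (0-1): L=6.4980, (cx,cy)=(0.5439,0.8392)
member 1 (0-2): L=8.3000, (cx,cy)=(1.0000,0.0000)
member 2 (1-2): L=7.2422, (cx,cy)=(0.6581,-0.7529)
solve A·x = −loads:
  F[0-1] = +842.4686 N (tension)
  F[0-2] = +1911.6973 N (tension)
  F[1-2] = -2904.9435 N (compression)
  Rx@0 = -2369.8800 N
  Ry@0 = -706.9809 N
  Ry@2 = +2187.2609 N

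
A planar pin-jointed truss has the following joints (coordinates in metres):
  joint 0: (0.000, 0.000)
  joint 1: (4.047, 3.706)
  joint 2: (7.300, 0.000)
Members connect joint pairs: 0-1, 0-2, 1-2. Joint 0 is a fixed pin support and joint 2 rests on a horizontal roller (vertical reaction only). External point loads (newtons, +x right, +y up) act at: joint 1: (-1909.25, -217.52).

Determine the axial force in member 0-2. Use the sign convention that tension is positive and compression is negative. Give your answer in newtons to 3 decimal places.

N=3 nodes, M=3 members, R=3 reactions → 2N=6, M+R=6
member 0 (0-1): L=5.4875, (cx,cy)=(0.7375,0.6754)
member 1 (0-2): L=7.3000, (cx,cy)=(1.0000,0.0000)
member 2 (1-2): L=4.9312, (cx,cy)=(0.6597,-0.7515)
solve A·x = −loads:
  F[0-1] = -1578.7321 N (compression)
  F[0-2] = -744.9438 N (compression)
  F[1-2] = +1129.2485 N (tension)
  Rx@0 = +1909.2500 N
  Ry@0 = +1066.2018 N
  Ry@2 = -848.6818 N

-744.944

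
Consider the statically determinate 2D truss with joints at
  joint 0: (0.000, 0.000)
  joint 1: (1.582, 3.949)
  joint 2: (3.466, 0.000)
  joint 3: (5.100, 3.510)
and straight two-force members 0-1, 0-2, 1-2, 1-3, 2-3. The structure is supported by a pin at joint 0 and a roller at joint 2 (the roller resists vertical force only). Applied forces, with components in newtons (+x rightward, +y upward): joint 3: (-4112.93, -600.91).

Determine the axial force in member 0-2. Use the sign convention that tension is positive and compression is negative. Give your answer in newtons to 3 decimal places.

-2557.830

N=4 nodes, M=5 members, R=3 reactions → 2N=8, M+R=8
member 0 (0-1): L=4.2541, (cx,cy)=(0.3719,0.9283)
member 1 (0-2): L=3.4660, (cx,cy)=(1.0000,0.0000)
member 2 (1-2): L=4.3754, (cx,cy)=(0.4306,-0.9025)
member 3 (1-3): L=3.5453, (cx,cy)=(0.9923,-0.1238)
member 4 (2-3): L=3.8717, (cx,cy)=(0.4220,0.9066)
solve A·x = −loads:
  F[0-1] = -4181.7588 N (compression)
  F[0-2] = -2557.8302 N (compression)
  F[1-2] = +4801.8756 N (tension)
  F[1-3] = -3650.8365 N (compression)
  F[2-3] = -1161.4878 N (compression)
  Rx@0 = +4112.9300 N
  Ry@0 = +3881.8515 N
  Ry@2 = -3280.9415 N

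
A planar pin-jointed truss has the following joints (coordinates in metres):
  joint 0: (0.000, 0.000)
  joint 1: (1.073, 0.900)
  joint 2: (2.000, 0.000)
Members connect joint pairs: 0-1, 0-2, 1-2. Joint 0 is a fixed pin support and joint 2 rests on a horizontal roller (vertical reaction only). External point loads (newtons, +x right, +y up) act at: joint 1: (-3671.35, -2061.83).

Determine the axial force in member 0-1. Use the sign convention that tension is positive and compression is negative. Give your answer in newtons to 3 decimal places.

N=3 nodes, M=3 members, R=3 reactions → 2N=6, M+R=6
member 0 (0-1): L=1.4005, (cx,cy)=(0.7662,0.6426)
member 1 (0-2): L=2.0000, (cx,cy)=(1.0000,0.0000)
member 2 (1-2): L=1.2920, (cx,cy)=(0.7175,-0.6966)
solve A·x = −loads:
  F[0-1] = -4057.8995 N (compression)
  F[0-2] = -562.3138 N (compression)
  F[1-2] = +783.7363 N (tension)
  Rx@0 = +3671.3500 N
  Ry@0 = +2607.7657 N
  Ry@2 = -545.9357 N

-4057.899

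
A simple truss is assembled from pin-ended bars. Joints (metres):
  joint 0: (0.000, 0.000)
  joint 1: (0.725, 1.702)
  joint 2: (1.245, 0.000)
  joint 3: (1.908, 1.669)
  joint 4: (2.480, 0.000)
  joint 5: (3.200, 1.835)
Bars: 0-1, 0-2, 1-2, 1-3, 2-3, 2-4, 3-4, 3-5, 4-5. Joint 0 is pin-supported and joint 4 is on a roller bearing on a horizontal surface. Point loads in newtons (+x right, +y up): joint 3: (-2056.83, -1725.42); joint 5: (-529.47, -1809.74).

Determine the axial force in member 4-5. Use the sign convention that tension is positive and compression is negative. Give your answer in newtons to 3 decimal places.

N=6 nodes, M=9 members, R=3 reactions → 2N=12, M+R=12
member 0 (0-1): L=1.8500, (cx,cy)=(0.3919,0.9200)
member 1 (0-2): L=1.2450, (cx,cy)=(1.0000,0.0000)
member 2 (1-2): L=1.7797, (cx,cy)=(0.2922,-0.9564)
member 3 (1-3): L=1.1835, (cx,cy)=(0.9996,-0.0279)
member 4 (2-3): L=1.7959, (cx,cy)=(0.3692,0.9294)
member 5 (2-4): L=1.2350, (cx,cy)=(1.0000,0.0000)
member 6 (3-4): L=1.7643, (cx,cy)=(0.3242,-0.9460)
member 7 (3-5): L=1.3026, (cx,cy)=(0.9918,0.1274)
member 8 (4-5): L=1.9712, (cx,cy)=(0.3653,0.9309)
solve A·x = −loads:
  F[0-1] = -1791.8617 N (compression)
  F[0-2] = -1884.0766 N (compression)
  F[1-2] = +1759.2298 N (tension)
  F[1-3] = -1216.7258 N (compression)
  F[2-3] = -1810.3451 N (compression)
  F[2-4] = -701.7014 N (compression)
  F[3-4] = -55.4466 N (compression)
  F[3-5] = +191.7712 N (tension)
  F[4-5] = -1970.3163 N (compression)
  Rx@0 = +2586.3000 N
  Ry@0 = +1648.5299 N
  Ry@4 = +1886.6301 N

-1970.316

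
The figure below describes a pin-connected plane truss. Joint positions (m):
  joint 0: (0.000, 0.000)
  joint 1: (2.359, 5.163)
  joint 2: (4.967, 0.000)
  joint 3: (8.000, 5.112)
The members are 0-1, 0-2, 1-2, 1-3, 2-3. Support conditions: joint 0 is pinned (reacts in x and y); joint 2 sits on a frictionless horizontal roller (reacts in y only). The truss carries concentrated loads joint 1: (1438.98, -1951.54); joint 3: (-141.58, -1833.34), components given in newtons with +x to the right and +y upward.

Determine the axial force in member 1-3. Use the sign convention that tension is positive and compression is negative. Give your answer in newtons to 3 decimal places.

941.149

N=4 nodes, M=5 members, R=3 reactions → 2N=8, M+R=8
member 0 (0-1): L=5.6764, (cx,cy)=(0.4156,0.9096)
member 1 (0-2): L=4.9670, (cx,cy)=(1.0000,0.0000)
member 2 (1-2): L=5.7843, (cx,cy)=(0.4509,-0.8926)
member 3 (1-3): L=5.6412, (cx,cy)=(1.0000,-0.0090)
member 4 (2-3): L=5.9440, (cx,cy)=(0.5103,0.8600)
solve A·x = −loads:
  F[0-1] = +1588.5286 N (tension)
  F[0-2] = +637.2381 N (tension)
  F[1-2] = -3814.6469 N (compression)
  F[1-3] = +941.1490 N (tension)
  F[2-3] = -2121.8456 N (compression)
  Rx@0 = -1297.4000 N
  Ry@0 = -1444.8562 N
  Ry@2 = +5229.7362 N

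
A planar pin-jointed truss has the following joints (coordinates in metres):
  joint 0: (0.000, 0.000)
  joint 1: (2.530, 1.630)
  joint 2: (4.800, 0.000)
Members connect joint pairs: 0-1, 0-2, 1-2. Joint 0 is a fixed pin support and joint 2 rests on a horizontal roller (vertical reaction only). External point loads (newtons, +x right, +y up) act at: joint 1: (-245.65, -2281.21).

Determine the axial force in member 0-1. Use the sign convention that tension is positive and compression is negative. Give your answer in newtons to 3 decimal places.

-2145.952

N=3 nodes, M=3 members, R=3 reactions → 2N=6, M+R=6
member 0 (0-1): L=3.0096, (cx,cy)=(0.8406,0.5416)
member 1 (0-2): L=4.8000, (cx,cy)=(1.0000,0.0000)
member 2 (1-2): L=2.7946, (cx,cy)=(0.8123,-0.5833)
solve A·x = −loads:
  F[0-1] = -2145.9515 N (compression)
  F[0-2] = +1558.3190 N (tension)
  F[1-2] = -1918.4499 N (compression)
  Rx@0 = +245.6500 N
  Ry@0 = +1162.2409 N
  Ry@2 = +1118.9691 N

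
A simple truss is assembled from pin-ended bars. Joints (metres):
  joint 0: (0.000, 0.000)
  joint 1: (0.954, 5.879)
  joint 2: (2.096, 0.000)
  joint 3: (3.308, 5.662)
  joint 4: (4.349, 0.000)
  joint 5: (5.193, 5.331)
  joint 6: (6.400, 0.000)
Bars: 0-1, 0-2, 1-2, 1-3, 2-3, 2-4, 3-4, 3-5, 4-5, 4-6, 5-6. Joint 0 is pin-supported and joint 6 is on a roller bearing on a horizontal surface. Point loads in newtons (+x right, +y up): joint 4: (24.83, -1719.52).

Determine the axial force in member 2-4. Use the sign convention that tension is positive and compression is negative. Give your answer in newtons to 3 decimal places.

N=7 nodes, M=11 members, R=3 reactions → 2N=14, M+R=14
member 0 (0-1): L=5.9559, (cx,cy)=(0.1602,0.9871)
member 1 (0-2): L=2.0960, (cx,cy)=(1.0000,0.0000)
member 2 (1-2): L=5.9889, (cx,cy)=(0.1907,-0.9817)
member 3 (1-3): L=2.3640, (cx,cy)=(0.9958,-0.0918)
member 4 (2-3): L=5.7903, (cx,cy)=(0.2093,0.9778)
member 5 (2-4): L=2.2530, (cx,cy)=(1.0000,0.0000)
member 6 (3-4): L=5.7569, (cx,cy)=(0.1808,-0.9835)
member 7 (3-5): L=1.9138, (cx,cy)=(0.9849,-0.1730)
member 8 (4-5): L=5.3974, (cx,cy)=(0.1564,0.9877)
member 9 (4-6): L=2.0510, (cx,cy)=(1.0000,0.0000)
member 10 (5-6): L=5.4659, (cx,cy)=(0.2208,-0.9753)
solve A·x = −loads:
  F[0-1] = -558.2605 N (compression)
  F[0-2] = +114.2507 N (tension)
  F[1-2] = +580.1382 N (tension)
  F[1-3] = -200.8933 N (compression)
  F[2-3] = -582.3946 N (compression)
  F[2-4] = +346.7801 N (tension)
  F[3-4] = +638.3797 N (tension)
  F[3-5] = -444.0780 N (compression)
  F[4-5] = +1105.2606 N (tension)
  F[4-6] = +264.5546 N (tension)
  F[5-6] = -1198.0424 N (compression)
  Rx@0 = -24.8300 N
  Ry@0 = +551.0524 N
  Ry@6 = +1168.4676 N

346.780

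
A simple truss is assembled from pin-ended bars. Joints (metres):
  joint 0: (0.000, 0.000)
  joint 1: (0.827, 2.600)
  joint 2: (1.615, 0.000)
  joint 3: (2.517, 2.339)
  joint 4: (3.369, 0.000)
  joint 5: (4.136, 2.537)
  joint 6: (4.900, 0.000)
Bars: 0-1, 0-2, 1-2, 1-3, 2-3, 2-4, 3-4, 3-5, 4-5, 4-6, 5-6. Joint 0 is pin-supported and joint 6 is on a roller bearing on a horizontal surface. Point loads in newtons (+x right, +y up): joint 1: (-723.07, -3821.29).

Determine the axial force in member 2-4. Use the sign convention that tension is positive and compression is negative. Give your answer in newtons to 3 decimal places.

N=7 nodes, M=11 members, R=3 reactions → 2N=14, M+R=14
member 0 (0-1): L=2.7284, (cx,cy)=(0.3031,0.9530)
member 1 (0-2): L=1.6150, (cx,cy)=(1.0000,0.0000)
member 2 (1-2): L=2.7168, (cx,cy)=(0.2900,-0.9570)
member 3 (1-3): L=1.7100, (cx,cy)=(0.9883,-0.1526)
member 4 (2-3): L=2.5069, (cx,cy)=(0.3598,0.9330)
member 5 (2-4): L=1.7540, (cx,cy)=(1.0000,0.0000)
member 6 (3-4): L=2.4893, (cx,cy)=(0.3423,-0.9396)
member 7 (3-5): L=1.6311, (cx,cy)=(0.9926,0.1214)
member 8 (4-5): L=2.6504, (cx,cy)=(0.2894,0.9572)
member 9 (4-6): L=1.5310, (cx,cy)=(1.0000,0.0000)
member 10 (5-6): L=2.6495, (cx,cy)=(0.2884,-0.9575)
solve A·x = −loads:
  F[0-1] = -3735.7702 N (compression)
  F[0-2] = +409.2901 N (tension)
  F[1-2] = -217.1198 N (compression)
  F[1-3] = -350.4205 N (compression)
  F[2-3] = +222.7013 N (tension)
  F[2-4] = +266.1853 N (tension)
  F[3-4] = -299.3737 N (compression)
  F[3-5] = -164.9417 N (compression)
  F[4-5] = +293.8674 N (tension)
  F[4-6] = +78.6798 N (tension)
  F[5-6] = -272.8602 N (compression)
  Rx@0 = +723.0700 N
  Ry@0 = +3560.0196 N
  Ry@6 = +261.2704 N

266.185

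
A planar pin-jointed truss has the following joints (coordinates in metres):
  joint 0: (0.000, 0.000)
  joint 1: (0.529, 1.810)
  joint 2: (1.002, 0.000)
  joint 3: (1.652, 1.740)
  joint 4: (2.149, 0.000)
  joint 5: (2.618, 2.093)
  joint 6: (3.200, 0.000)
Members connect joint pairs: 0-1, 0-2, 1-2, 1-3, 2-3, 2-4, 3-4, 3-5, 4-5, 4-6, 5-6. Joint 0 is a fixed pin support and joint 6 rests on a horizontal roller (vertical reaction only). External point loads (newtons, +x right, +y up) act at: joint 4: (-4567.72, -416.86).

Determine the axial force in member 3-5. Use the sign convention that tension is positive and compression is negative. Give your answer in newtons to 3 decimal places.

N=7 nodes, M=11 members, R=3 reactions → 2N=14, M+R=14
member 0 (0-1): L=1.8857, (cx,cy)=(0.2805,0.9598)
member 1 (0-2): L=1.0020, (cx,cy)=(1.0000,0.0000)
member 2 (1-2): L=1.8708, (cx,cy)=(0.2528,-0.9675)
member 3 (1-3): L=1.1252, (cx,cy)=(0.9981,-0.0622)
member 4 (2-3): L=1.8574, (cx,cy)=(0.3499,0.9368)
member 5 (2-4): L=1.1470, (cx,cy)=(1.0000,0.0000)
member 6 (3-4): L=1.8096, (cx,cy)=(0.2746,-0.9615)
member 7 (3-5): L=1.0285, (cx,cy)=(0.9393,0.3432)
member 8 (4-5): L=2.1449, (cx,cy)=(0.2187,0.9758)
member 9 (4-6): L=1.0510, (cx,cy)=(1.0000,0.0000)
member 10 (5-6): L=2.1724, (cx,cy)=(0.2679,-0.9634)
solve A·x = −loads:
  F[0-1] = -142.6401 N (compression)
  F[0-2] = -4527.7053 N (compression)
  F[1-2] = +146.4742 N (tension)
  F[1-3] = -77.1981 N (compression)
  F[2-3] = -151.2805 N (compression)
  F[2-4] = -4437.7319 N (compression)
  F[3-4] = +84.1990 N (tension)
  F[3-5] = -163.0160 N (compression)
  F[4-5] = +344.2287 N (tension)
  F[4-6] = +77.8449 N (tension)
  F[5-6] = -290.5692 N (compression)
  Rx@0 = +4567.7200 N
  Ry@0 = +136.9125 N
  Ry@6 = +279.9475 N

-163.016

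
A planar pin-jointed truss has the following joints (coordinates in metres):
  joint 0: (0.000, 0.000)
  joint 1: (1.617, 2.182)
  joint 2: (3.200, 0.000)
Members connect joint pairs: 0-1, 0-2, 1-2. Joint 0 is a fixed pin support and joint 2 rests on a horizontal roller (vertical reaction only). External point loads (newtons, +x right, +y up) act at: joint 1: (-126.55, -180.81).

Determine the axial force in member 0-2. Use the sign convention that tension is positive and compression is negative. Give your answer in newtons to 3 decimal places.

3.681

N=3 nodes, M=3 members, R=3 reactions → 2N=6, M+R=6
member 0 (0-1): L=2.7158, (cx,cy)=(0.5954,0.8034)
member 1 (0-2): L=3.2000, (cx,cy)=(1.0000,0.0000)
member 2 (1-2): L=2.6957, (cx,cy)=(0.5872,-0.8094)
solve A·x = −loads:
  F[0-1] = -218.7310 N (compression)
  F[0-2] = +3.6813 N (tension)
  F[1-2] = -6.2690 N (compression)
  Rx@0 = +126.5500 N
  Ry@0 = +175.7357 N
  Ry@2 = +5.0743 N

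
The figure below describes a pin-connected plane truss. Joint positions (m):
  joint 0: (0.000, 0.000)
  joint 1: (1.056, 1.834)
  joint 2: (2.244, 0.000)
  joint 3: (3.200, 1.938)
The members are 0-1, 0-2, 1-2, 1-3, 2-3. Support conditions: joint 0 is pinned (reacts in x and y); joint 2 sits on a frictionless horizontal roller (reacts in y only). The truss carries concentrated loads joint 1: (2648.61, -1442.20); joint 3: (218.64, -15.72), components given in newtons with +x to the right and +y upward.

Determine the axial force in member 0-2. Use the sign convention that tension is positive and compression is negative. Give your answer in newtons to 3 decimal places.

1947.892

N=4 nodes, M=5 members, R=3 reactions → 2N=8, M+R=8
member 0 (0-1): L=2.1163, (cx,cy)=(0.4990,0.8666)
member 1 (0-2): L=2.2440, (cx,cy)=(1.0000,0.0000)
member 2 (1-2): L=2.1852, (cx,cy)=(0.5437,-0.8393)
member 3 (1-3): L=2.1465, (cx,cy)=(0.9988,0.0485)
member 4 (2-3): L=2.1610, (cx,cy)=(0.4424,0.8968)
solve A·x = −loads:
  F[0-1] = +1842.4536 N (tension)
  F[0-2] = +1947.8915 N (tension)
  F[1-2] = -3607.3371 N (compression)
  F[1-3] = +232.2173 N (tension)
  F[2-3] = -30.0741 N (compression)
  Rx@0 = -2867.2500 N
  Ry@0 = -1596.6889 N
  Ry@2 = +3054.6089 N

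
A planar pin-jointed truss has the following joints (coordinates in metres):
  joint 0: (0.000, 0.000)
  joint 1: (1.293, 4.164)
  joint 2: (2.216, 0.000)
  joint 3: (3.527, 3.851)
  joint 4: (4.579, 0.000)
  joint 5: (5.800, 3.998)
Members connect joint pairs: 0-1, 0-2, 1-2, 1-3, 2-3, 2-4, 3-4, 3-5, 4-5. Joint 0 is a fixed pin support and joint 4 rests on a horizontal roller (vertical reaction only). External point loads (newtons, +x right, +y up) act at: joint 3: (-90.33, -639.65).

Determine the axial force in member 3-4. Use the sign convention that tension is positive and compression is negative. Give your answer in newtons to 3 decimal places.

N=6 nodes, M=9 members, R=3 reactions → 2N=12, M+R=12
member 0 (0-1): L=4.3601, (cx,cy)=(0.2966,0.9550)
member 1 (0-2): L=2.2160, (cx,cy)=(1.0000,0.0000)
member 2 (1-2): L=4.2651, (cx,cy)=(0.2164,-0.9763)
member 3 (1-3): L=2.2558, (cx,cy)=(0.9903,-0.1388)
member 4 (2-3): L=4.0680, (cx,cy)=(0.3223,0.9466)
member 5 (2-4): L=2.3630, (cx,cy)=(1.0000,0.0000)
member 6 (3-4): L=3.9921, (cx,cy)=(0.2635,-0.9647)
member 7 (3-5): L=2.2777, (cx,cy)=(0.9979,0.0645)
member 8 (4-5): L=4.1803, (cx,cy)=(0.2921,0.9564)
solve A·x = −loads:
  F[0-1] = -233.4249 N (compression)
  F[0-2] = -21.1077 N (compression)
  F[1-2] = +245.9067 N (tension)
  F[1-3] = -123.6347 N (compression)
  F[2-3] = -253.6099 N (compression)
  F[2-4] = +113.8392 N (tension)
  F[3-4] = -431.9945 N (compression)
  F[3-5] = -0.0000 N (tension)
  F[4-5] = -0.0000 N (tension)
  Rx@0 = +90.3300 N
  Ry@0 = +222.9248 N
  Ry@4 = +416.7252 N

-431.995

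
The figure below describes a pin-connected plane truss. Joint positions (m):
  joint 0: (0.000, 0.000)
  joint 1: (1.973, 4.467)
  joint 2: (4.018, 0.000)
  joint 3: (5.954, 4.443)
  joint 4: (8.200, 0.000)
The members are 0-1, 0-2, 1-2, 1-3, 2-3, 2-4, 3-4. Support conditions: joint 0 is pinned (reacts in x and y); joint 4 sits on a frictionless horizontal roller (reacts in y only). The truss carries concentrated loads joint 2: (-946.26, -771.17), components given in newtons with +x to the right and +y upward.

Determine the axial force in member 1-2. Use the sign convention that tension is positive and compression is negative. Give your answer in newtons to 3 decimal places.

434.904

N=5 nodes, M=7 members, R=3 reactions → 2N=10, M+R=10
member 0 (0-1): L=4.8833, (cx,cy)=(0.4040,0.9147)
member 1 (0-2): L=4.0180, (cx,cy)=(1.0000,0.0000)
member 2 (1-2): L=4.9129, (cx,cy)=(0.4163,-0.9092)
member 3 (1-3): L=3.9811, (cx,cy)=(1.0000,-0.0060)
member 4 (2-3): L=4.8465, (cx,cy)=(0.3995,0.9167)
member 5 (2-4): L=4.1820, (cx,cy)=(1.0000,0.0000)
member 6 (3-4): L=4.9784, (cx,cy)=(0.4511,-0.8925)
solve A·x = −loads:
  F[0-1] = -429.9516 N (compression)
  F[0-2] = -772.5474 N (compression)
  F[1-2] = +434.9038 N (tension)
  F[1-3] = -354.7500 N (compression)
  F[2-3] = +409.8559 N (tension)
  F[2-4] = +191.0204 N (tension)
  F[3-4] = -423.4112 N (compression)
  Rx@0 = +946.2600 N
  Ry@0 = +393.2967 N
  Ry@4 = +377.8733 N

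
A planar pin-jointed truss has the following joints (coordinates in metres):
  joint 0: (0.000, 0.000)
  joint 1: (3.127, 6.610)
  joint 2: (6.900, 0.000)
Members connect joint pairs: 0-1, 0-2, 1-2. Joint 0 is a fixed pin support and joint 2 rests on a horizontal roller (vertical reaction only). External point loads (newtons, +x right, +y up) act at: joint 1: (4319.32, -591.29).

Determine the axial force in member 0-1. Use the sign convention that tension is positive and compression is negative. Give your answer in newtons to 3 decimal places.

N=3 nodes, M=3 members, R=3 reactions → 2N=6, M+R=6
member 0 (0-1): L=7.3123, (cx,cy)=(0.4276,0.9040)
member 1 (0-2): L=6.9000, (cx,cy)=(1.0000,0.0000)
member 2 (1-2): L=7.6110, (cx,cy)=(0.4957,-0.8685)
solve A·x = −loads:
  F[0-1] = +4219.7578 N (tension)
  F[0-2] = +2514.8096 N (tension)
  F[1-2] = -5072.9570 N (compression)
  Rx@0 = -4319.3200 N
  Ry@0 = -3814.4591 N
  Ry@2 = +4405.7491 N

4219.758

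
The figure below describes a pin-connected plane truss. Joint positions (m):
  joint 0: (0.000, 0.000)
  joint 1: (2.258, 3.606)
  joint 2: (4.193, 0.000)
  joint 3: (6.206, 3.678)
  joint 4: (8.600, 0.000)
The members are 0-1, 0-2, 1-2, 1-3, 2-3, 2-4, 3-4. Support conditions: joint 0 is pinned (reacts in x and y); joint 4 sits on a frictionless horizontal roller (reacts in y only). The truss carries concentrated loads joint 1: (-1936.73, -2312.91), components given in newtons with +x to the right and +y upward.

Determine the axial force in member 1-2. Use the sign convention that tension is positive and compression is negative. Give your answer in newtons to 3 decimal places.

N=5 nodes, M=7 members, R=3 reactions → 2N=10, M+R=10
member 0 (0-1): L=4.2546, (cx,cy)=(0.5307,0.8475)
member 1 (0-2): L=4.1930, (cx,cy)=(1.0000,0.0000)
member 2 (1-2): L=4.0924, (cx,cy)=(0.4728,-0.8812)
member 3 (1-3): L=3.9487, (cx,cy)=(0.9998,0.0182)
member 4 (2-3): L=4.1928, (cx,cy)=(0.4801,0.8772)
member 5 (2-4): L=4.4070, (cx,cy)=(1.0000,0.0000)
member 6 (3-4): L=4.3885, (cx,cy)=(0.5455,-0.8381)
solve A·x = −loads:
  F[0-1] = -2970.5798 N (compression)
  F[0-2] = -360.1926 N (compression)
  F[1-2] = +237.5552 N (tension)
  F[1-3] = +247.9102 N (tension)
  F[2-3] = -238.6227 N (compression)
  F[2-4] = -133.3051 N (compression)
  F[3-4] = +244.3647 N (tension)
  Rx@0 = +1936.7300 N
  Ry@0 = +2517.7120 N
  Ry@4 = -204.8020 N

237.555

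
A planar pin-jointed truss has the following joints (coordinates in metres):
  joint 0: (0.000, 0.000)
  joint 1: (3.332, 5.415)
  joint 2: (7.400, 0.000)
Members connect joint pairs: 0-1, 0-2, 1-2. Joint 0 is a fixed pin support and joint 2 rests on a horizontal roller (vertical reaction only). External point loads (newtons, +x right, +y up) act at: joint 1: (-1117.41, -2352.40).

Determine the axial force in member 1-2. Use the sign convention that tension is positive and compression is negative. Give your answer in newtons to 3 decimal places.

-302.110

N=3 nodes, M=3 members, R=3 reactions → 2N=6, M+R=6
member 0 (0-1): L=6.3580, (cx,cy)=(0.5241,0.8517)
member 1 (0-2): L=7.4000, (cx,cy)=(1.0000,0.0000)
member 2 (1-2): L=6.7728, (cx,cy)=(0.6006,-0.7995)
solve A·x = −loads:
  F[0-1] = -2478.4623 N (compression)
  F[0-2] = +181.4587 N (tension)
  F[1-2] = -302.1101 N (compression)
  Rx@0 = +1117.4100 N
  Ry@0 = +2110.8565 N
  Ry@2 = +241.5435 N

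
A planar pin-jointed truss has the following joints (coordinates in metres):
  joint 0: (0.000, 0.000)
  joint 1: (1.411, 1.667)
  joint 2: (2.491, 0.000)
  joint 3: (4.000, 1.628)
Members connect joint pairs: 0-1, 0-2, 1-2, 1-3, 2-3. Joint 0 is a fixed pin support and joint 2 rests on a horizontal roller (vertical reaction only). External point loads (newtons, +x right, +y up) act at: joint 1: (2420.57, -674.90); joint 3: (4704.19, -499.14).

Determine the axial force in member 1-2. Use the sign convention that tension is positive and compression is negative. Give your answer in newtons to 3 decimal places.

-6500.641

N=4 nodes, M=5 members, R=3 reactions → 2N=8, M+R=8
member 0 (0-1): L=2.1840, (cx,cy)=(0.6461,0.7633)
member 1 (0-2): L=2.4910, (cx,cy)=(1.0000,0.0000)
member 2 (1-2): L=1.9863, (cx,cy)=(0.5437,-0.8393)
member 3 (1-3): L=2.5893, (cx,cy)=(0.9999,-0.0151)
member 4 (2-3): L=2.2198, (cx,cy)=(0.6798,0.7334)
solve A·x = −loads:
  F[0-1] = +6162.9423 N (tension)
  F[0-2] = +3143.0963 N (tension)
  F[1-2] = -6500.6407 N (compression)
  F[1-3] = +5096.2737 N (tension)
  F[2-3] = -575.9178 N (compression)
  Rx@0 = -7124.7600 N
  Ry@0 = -4704.0633 N
  Ry@2 = +5878.1033 N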